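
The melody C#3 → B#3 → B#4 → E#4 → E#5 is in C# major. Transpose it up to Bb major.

From C# up to Bb is a diminished seventh; apply that to each pitch.
C#3 to Bb3
B#3 to A4
B#4 to A5
E#4 to D5
E#5 to D6

Bb3 A4 A5 D5 D6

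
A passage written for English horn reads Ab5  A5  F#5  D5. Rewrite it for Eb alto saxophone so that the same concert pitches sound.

First find concert pitch: the English horn sounds a perfect fifth below written, so Ab5 A5 F#5 D5 sounds Db5 D5 B4 G4.
Then write for Eb alto saxophone: it sounds a major sixth below written, so the part must be a major sixth above concert.
Db5 → Bb5
D5 → B5
B4 → G#5
G4 → E5

Bb5 B5 G#5 E5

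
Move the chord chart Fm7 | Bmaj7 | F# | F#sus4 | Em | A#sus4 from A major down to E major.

Cm7 F#maj7 C# C#sus4 Bm E#sus4

A major down to E major is a perfect fourth; each chord root moves by that interval while the quality stays the same.
Fm7: root F down a perfect fourth → C, giving Cm7.
Bmaj7: root B down a perfect fourth → F#, giving F#maj7.
F#: root F# down a perfect fourth → C#, giving C#.
F#sus4: root F# down a perfect fourth → C#, giving C#sus4.
Em: root E down a perfect fourth → B, giving Bm.
A#sus4: root A# down a perfect fourth → E#, giving E#sus4.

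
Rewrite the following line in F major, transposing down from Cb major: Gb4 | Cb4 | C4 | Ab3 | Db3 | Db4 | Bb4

Cb major to F major down is a diminished fifth, so every note moves down by that interval.
Gb4 → C4
Cb4 → F3
C4 → F#3
Ab3 → D3
Db3 → G2
Db4 → G3
Bb4 → E4

C4 F3 F#3 D3 G2 G3 E4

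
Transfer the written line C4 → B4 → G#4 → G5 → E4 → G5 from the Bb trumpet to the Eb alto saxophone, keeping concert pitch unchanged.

First find concert pitch: the Bb trumpet sounds a major second below written, so C4 B4 G#4 G5 E4 G5 sounds Bb3 A4 F#4 F5 D4 F5.
Then write for Eb alto saxophone: it sounds a major sixth below written, so the part must be a major sixth above concert.
Bb3 → G4
A4 → F#5
F#4 → D#5
F5 → D6
D4 → B4
F5 → D6

G4 F#5 D#5 D6 B4 D6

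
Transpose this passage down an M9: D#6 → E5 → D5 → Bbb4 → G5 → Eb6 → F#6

C#5 D4 C4 Abb3 F4 Db5 E5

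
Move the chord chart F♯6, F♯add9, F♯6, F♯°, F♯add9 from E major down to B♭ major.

C6 Cadd9 C6 C° Cadd9

E major down to B♭ major is an augmented fourth; each chord root moves by that interval while the quality stays the same.
F♯6: root F♯ down an augmented fourth → C, giving C6.
F♯add9: root F♯ down an augmented fourth → C, giving Cadd9.
F♯6: root F♯ down an augmented fourth → C, giving C6.
F♯°: root F♯ down an augmented fourth → C, giving C°.
F♯add9: root F♯ down an augmented fourth → C, giving Cadd9.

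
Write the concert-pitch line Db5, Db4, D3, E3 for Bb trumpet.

Eb5 Eb4 E3 F#3

Written C4 sounds as Bb3 on the Bb trumpet, so concert pitches are written a major second up.
Db5 -> Eb5
Db4 -> Eb4
D3 -> E3
E3 -> F#3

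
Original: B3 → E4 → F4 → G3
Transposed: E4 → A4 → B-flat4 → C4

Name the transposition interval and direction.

Take the first pair: B3 → E4. B to E spans 4 letter names, so the interval is some kind of fourth.
B3 to E4 is 5 semitones, which makes it a perfect fourth; the second version is higher, so the direction is up.
Checking another pair — G3 → C4 — gives the same interval.

up a perfect fourth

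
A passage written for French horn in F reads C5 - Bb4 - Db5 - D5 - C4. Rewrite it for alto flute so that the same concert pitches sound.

Bb4 Ab4 Cb5 C5 Bb3

First find concert pitch: the French horn in F sounds a perfect fifth below written, so C5 Bb4 Db5 D5 C4 sounds F4 Eb4 Gb4 G4 F3.
Then write for alto flute: it sounds a perfect fourth below written, so the part must be a perfect fourth above concert.
F4 → Bb4
Eb4 → Ab4
Gb4 → Cb5
G4 → C5
F3 → Bb3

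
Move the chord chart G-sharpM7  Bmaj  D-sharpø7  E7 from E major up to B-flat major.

DM7 Fmaj Aø7 Bb7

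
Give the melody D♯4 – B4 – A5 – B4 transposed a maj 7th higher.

C##5 A#5 G#6 A#5

D#4: a seventh up reaches C, and 11 semitones makes it C##5.
B4 up a major seventh is A#5.
A5 up a major seventh is G#6.
B4 up a major seventh is A#5.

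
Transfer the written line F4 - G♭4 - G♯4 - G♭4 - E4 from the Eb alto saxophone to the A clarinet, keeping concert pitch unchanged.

First find concert pitch: the Eb alto saxophone sounds a major sixth below written, so F4 G♭4 G♯4 G♭4 E4 sounds Ab3 Bbb3 B3 Bbb3 G3.
Then write for A clarinet: it sounds a minor third below written, so the part must be a minor third above concert.
Ab3 → Cb4
Bbb3 → Dbb4
B3 → D4
Bbb3 → Dbb4
G3 → Bb3

Cb4 Dbb4 D4 Dbb4 Bb3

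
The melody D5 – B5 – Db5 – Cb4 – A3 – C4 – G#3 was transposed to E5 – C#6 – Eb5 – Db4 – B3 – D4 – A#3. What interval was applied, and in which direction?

Take the first pair: D5 → E5. D to E spans 2 letter names, so the interval is some kind of second.
D5 to E5 is 2 semitones, which makes it a major second; the second version is higher, so the direction is up.
Checking another pair — G#3 → A#3 — gives the same interval.

up a major second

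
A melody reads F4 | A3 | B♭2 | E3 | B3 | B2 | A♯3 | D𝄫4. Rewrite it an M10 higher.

A5 C#5 D4 G#4 D#5 D#4 C##5 Fb5

F4 to A5
A3 to C#5
Bb2 to D4
E3 to G#4
B3 to D#5
B2 to D#4
A#3 to C##5
Dbb4 to Fb5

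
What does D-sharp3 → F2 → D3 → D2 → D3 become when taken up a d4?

D#3 gives G3
F2 gives Bbb2
D3 gives Gb3
D2 gives Gb2
D3 gives Gb3

G3 Bbb2 Gb3 Gb2 Gb3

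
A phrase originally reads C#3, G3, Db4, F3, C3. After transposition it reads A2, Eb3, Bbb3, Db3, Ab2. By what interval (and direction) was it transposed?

Take the first pair: C#3 → A2. C to A spans 3 letter names, so the interval is some kind of third.
A2 to C#3 is 4 semitones, which makes it a major third; the second version is lower, so the direction is down.
Checking another pair — C3 → Ab2 — gives the same interval.

down a major third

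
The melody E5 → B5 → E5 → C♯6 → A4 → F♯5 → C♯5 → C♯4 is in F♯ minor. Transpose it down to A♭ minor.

Gb4 Db5 Gb4 Eb5 Cb4 Ab4 Eb4 Eb3

From F♯ down to A♭ is an augmented sixth; apply that to each pitch.
E5 gives Gb4
B5 gives Db5
E5 gives Gb4
C#6 gives Eb5
A4 gives Cb4
F#5 gives Ab4
C#5 gives Eb4
C#4 gives Eb3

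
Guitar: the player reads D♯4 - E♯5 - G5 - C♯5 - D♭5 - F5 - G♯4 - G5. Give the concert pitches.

The guitar sounds a perfect octave below written, so transpose each written note down a perfect octave.
D#4 becomes D#3
E#5 becomes E#4
G5 becomes G4
C#5 becomes C#4
Db5 becomes Db4
F5 becomes F4
G#4 becomes G#3
G5 becomes G4

D#3 E#4 G4 C#4 Db4 F4 G#3 G4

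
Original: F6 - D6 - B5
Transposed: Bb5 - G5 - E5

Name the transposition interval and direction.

down a perfect fifth

Take the first pair: F6 → Bb5. F to B spans 5 letter names, so the interval is some kind of fifth.
Bb5 to F6 is 7 semitones, which makes it a perfect fifth; the second version is lower, so the direction is down.
Checking another pair — B5 → E5 — gives the same interval.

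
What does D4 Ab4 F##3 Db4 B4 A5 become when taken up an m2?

Eb4 Bbb4 G#3 Ebb4 C5 Bb5

A minor second up from D4 gives Eb4.
Ab4 up a minor second is Bbb4.
A minor second up from F##3 gives G#3.
Db4 up a minor second is Ebb4.
B4: a second up reaches C, and 1 semitone makes it C5.
A5 up a minor second is Bb5.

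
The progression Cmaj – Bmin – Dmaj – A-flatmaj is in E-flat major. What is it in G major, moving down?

Emaj D#min F#maj Cmaj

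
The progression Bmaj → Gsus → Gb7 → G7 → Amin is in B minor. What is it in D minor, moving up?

B minor up to D minor is a minor third; each chord root moves by that interval while the quality stays the same.
Bmaj: root B up a minor third → D, giving Dmaj.
Gsus: root G up a minor third → Bb, giving Bbsus.
Gb7: root Gb up a minor third → Bbb, giving Bbb7.
G7: root G up a minor third → Bb, giving Bb7.
Amin: root A up a minor third → C, giving Cmin.

Dmaj Bbsus Bbb7 Bb7 Cmin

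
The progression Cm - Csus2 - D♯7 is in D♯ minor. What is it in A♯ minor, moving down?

Gm Gsus2 A#7

D♯ minor down to A♯ minor is a perfect fourth; each chord root moves by that interval while the quality stays the same.
Cm: root C down a perfect fourth → G, giving Gm.
Csus2: root C down a perfect fourth → G, giving Gsus2.
D♯7: root D♯ down a perfect fourth → A#, giving A#7.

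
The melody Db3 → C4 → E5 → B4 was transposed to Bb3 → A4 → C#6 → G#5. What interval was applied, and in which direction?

From Db3 to Bb3 is 6 letter names — a sixth of some quality.
Db3 to Bb3 is 9 semitones, which makes it a major sixth; the second version is higher, so the direction is up.
Checking another pair — B4 → G#5 — gives the same interval.

up a major sixth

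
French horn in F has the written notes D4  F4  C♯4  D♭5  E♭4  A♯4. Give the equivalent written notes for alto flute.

C4 Eb4 B3 Cb5 Db4 G#4

First find concert pitch: the French horn in F sounds a perfect fifth below written, so D4 F4 C♯4 D♭5 E♭4 A♯4 sounds G3 Bb3 F#3 Gb4 Ab3 D#4.
Then write for alto flute: it sounds a perfect fourth below written, so the part must be a perfect fourth above concert.
G3 → C4
Bb3 → Eb4
F#3 → B3
Gb4 → Cb5
Ab3 → Db4
D#4 → G#4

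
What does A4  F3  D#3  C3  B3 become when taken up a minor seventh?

G5 Eb4 C#4 Bb3 A4

A4 up a minor seventh is G5.
F3: a seventh up reaches E, and 10 semitones makes it Eb4.
D#3: a seventh up reaches C, and 10 semitones makes it C#4.
A minor seventh up from C3 gives Bb3.
B3 up a minor seventh is A4.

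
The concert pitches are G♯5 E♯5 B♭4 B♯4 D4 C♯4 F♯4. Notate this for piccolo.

The piccolo sounds a perfect octave above written, so the written part must be a perfect octave below concert — transpose each note down.
G#5 → G#4
E#5 → E#4
Bb4 → Bb3
B#4 → B#3
D4 → D3
C#4 → C#3
F#4 → F#3

G#4 E#4 Bb3 B#3 D3 C#3 F#3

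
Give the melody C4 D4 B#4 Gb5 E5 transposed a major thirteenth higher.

A5 B5 G##6 Eb7 C#7

C4 → A5
D4 → B5
B#4 → G##6
Gb5 → Eb7
E5 → C#7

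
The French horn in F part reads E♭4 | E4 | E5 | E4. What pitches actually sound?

The French horn in F sounds a perfect fifth below written, so transpose each written note down a perfect fifth.
Eb4 → Ab3
E4 → A3
E5 → A4
E4 → A3

Ab3 A3 A4 A3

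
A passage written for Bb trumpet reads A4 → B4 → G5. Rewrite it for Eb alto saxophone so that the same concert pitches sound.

E5 F#5 D6

First find concert pitch: the Bb trumpet sounds a major second below written, so A4 B4 G5 sounds G4 A4 F5.
Then write for Eb alto saxophone: it sounds a major sixth below written, so the part must be a major sixth above concert.
G4 → E5
A4 → F#5
F5 → D6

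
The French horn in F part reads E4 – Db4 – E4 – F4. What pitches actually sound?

A3 Gb3 A3 Bb3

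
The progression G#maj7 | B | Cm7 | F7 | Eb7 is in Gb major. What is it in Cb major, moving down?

C#maj7 E Fm7 Bb7 Ab7

Gb major down to Cb major is a perfect fifth; each chord root moves by that interval while the quality stays the same.
G#maj7: root G# down a perfect fifth → C#, giving C#maj7.
B: root B down a perfect fifth → E, giving E.
Cm7: root C down a perfect fifth → F, giving Fm7.
F7: root F down a perfect fifth → Bb, giving Bb7.
Eb7: root Eb down a perfect fifth → Ab, giving Ab7.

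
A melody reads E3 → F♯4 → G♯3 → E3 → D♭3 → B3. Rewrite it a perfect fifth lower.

A2 B3 C#3 A2 Gb2 E3

E3 becomes A2
F#4 becomes B3
G#3 becomes C#3
E3 becomes A2
Db3 becomes Gb2
B3 becomes E3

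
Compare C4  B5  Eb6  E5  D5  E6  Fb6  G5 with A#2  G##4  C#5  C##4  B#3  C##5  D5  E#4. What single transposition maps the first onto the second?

down a diminished tenth

Take the first pair: C4 → A#2. C to A spans 10 letter names, so the interval is some kind of tenth.
A#2 to C4 is 14 semitones, which makes it a diminished tenth; the second version is lower, so the direction is down.
Checking another pair — G5 → E#4 — gives the same interval.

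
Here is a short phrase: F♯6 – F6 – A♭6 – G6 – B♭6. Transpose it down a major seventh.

F#6 becomes G5
F6 becomes Gb5
Ab6 becomes Bbb5
G6 becomes Ab5
Bb6 becomes Cb6

G5 Gb5 Bbb5 Ab5 Cb6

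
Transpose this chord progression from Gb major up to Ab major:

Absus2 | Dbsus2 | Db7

Gb major up to Ab major is a major second; each chord root moves by that interval while the quality stays the same.
Absus2: root Ab up a major second → Bb, giving Bbsus2.
Dbsus2: root Db up a major second → Eb, giving Ebsus2.
Db7: root Db up a major second → Eb, giving Eb7.

Bbsus2 Ebsus2 Eb7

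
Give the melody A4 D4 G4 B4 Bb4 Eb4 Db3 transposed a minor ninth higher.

A4: a ninth up reaches B, and 13 semitones makes it Bb5.
D4: a ninth up reaches E, and 13 semitones makes it Eb5.
A minor ninth up from G4 gives Ab5.
A minor ninth up from B4 gives C6.
A minor ninth up from Bb4 gives Cb6.
A minor ninth up from Eb4 gives Fb5.
Db3 up a minor ninth is Ebb4.

Bb5 Eb5 Ab5 C6 Cb6 Fb5 Ebb4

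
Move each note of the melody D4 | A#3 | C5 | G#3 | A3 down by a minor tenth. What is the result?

B2 F##2 A3 E#2 F#2

D4 gives B2
A#3 gives F##2
C5 gives A3
G#3 gives E#2
A3 gives F#2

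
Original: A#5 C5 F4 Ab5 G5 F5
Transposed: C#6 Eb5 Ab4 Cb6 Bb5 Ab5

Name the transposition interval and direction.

up a minor third

From A#5 to C#6 is 3 letter names — a third of some quality.
A#5 to C#6 is 3 semitones, which makes it a minor third; the second version is higher, so the direction is up.
Checking another pair — F5 → Ab5 — gives the same interval.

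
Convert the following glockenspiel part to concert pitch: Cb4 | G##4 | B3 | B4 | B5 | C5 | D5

Cb6 G##6 B5 B6 B7 C7 D7

Written C4 on the glockenspiel sounds as C6, a perfect fifteenth higher; apply that shift to every note.
Cb4 -> Cb6
G##4 -> G##6
B3 -> B5
B4 -> B6
B5 -> B7
C5 -> C7
D5 -> D7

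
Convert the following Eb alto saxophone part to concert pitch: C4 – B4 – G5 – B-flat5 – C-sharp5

Written C4 on the Eb alto saxophone sounds as Eb3, a major sixth lower; apply that shift to every note.
C4 becomes Eb3
B4 becomes D4
G5 becomes Bb4
Bb5 becomes Db5
C#5 becomes E4

Eb3 D4 Bb4 Db5 E4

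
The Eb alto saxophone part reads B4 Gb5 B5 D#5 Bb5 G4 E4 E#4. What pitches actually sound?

D4 Bbb4 D5 F#4 Db5 Bb3 G3 G#3

Written C4 on the Eb alto saxophone sounds as Eb3, a major sixth lower; apply that shift to every note.
B4 to D4
Gb5 to Bbb4
B5 to D5
D#5 to F#4
Bb5 to Db5
G4 to Bb3
E4 to G3
E#4 to G#3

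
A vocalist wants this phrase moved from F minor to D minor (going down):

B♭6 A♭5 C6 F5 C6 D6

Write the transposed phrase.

G6 F5 A5 D5 A5 B5

From F down to D is a minor third; apply that to each pitch.
Bb6 → G6
Ab5 → F5
C6 → A5
F5 → D5
C6 → A5
D6 → B5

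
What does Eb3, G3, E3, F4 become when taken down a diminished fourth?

B2 D#3 B#2 C#4

Eb3 to B2
G3 to D#3
E3 to B#2
F4 to C#4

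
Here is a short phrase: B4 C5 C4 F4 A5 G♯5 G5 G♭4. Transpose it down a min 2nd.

B4: a second down reaches A, and 1 semitone makes it A#4.
C5: a second down reaches B, and 1 semitone makes it B4.
A minor second down from C4 gives B3.
F4 down a minor second is E4.
A5 down a minor second is G#5.
G#5: a second down reaches F, and 1 semitone makes it F##5.
G5: a second down reaches F, and 1 semitone makes it F#5.
Gb4: a second down reaches F, and 1 semitone makes it F4.

A#4 B4 B3 E4 G#5 F##5 F#5 F4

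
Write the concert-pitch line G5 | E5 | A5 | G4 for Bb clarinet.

A5 F#5 B5 A4

The Bb clarinet sounds a major second below written, so the written part must be a major second above concert — transpose each note up.
G5 becomes A5
E5 becomes F#5
A5 becomes B5
G4 becomes A4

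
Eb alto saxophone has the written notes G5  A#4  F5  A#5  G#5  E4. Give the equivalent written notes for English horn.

First find concert pitch: the Eb alto saxophone sounds a major sixth below written, so G5 A#4 F5 A#5 G#5 E4 sounds Bb4 C#4 Ab4 C#5 B4 G3.
Then write for English horn: it sounds a perfect fifth below written, so the part must be a perfect fifth above concert.
Bb4 → F5
C#4 → G#4
Ab4 → Eb5
C#5 → G#5
B4 → F#5
G3 → D4

F5 G#4 Eb5 G#5 F#5 D4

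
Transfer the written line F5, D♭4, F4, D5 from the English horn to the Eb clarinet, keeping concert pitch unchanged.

First find concert pitch: the English horn sounds a perfect fifth below written, so F5 D♭4 F4 D5 sounds Bb4 Gb3 Bb3 G4.
Then write for Eb clarinet: it sounds a minor third above written, so the part must be a minor third below concert.
Bb4 → G4
Gb3 → Eb3
Bb3 → G3
G4 → E4

G4 Eb3 G3 E4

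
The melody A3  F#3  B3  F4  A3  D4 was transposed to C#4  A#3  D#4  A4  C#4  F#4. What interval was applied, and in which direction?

From A3 to C#4 is 3 letter names — a third of some quality.
A3 to C#4 is 4 semitones, which makes it a major third; the second version is higher, so the direction is up.
Checking another pair — D4 → F#4 — gives the same interval.

up a major third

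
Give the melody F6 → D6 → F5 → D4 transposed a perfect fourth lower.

C6 A5 C5 A3

A perfect fourth down from F6 gives C6.
A perfect fourth down from D6 gives A5.
A perfect fourth down from F5 gives C5.
A perfect fourth down from D4 gives A3.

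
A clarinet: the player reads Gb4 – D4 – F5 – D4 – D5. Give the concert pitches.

Eb4 B3 D5 B3 B4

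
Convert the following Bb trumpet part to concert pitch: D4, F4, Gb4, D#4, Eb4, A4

C4 Eb4 Fb4 C#4 Db4 G4

The Bb trumpet sounds a major second below written, so transpose each written note down a major second.
D4 to C4
F4 to Eb4
Gb4 to Fb4
D#4 to C#4
Eb4 to Db4
A4 to G4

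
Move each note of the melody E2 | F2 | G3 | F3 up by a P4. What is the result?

A perfect fourth up from E2 gives A2.
A perfect fourth up from F2 gives Bb2.
G3 up a perfect fourth is C4.
A perfect fourth up from F3 gives Bb3.

A2 Bb2 C4 Bb3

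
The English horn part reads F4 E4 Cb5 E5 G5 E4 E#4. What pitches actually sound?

The English horn sounds a perfect fifth below written, so transpose each written note down a perfect fifth.
F4 -> Bb3
E4 -> A3
Cb5 -> Fb4
E5 -> A4
G5 -> C5
E4 -> A3
E#4 -> A#3

Bb3 A3 Fb4 A4 C5 A3 A#3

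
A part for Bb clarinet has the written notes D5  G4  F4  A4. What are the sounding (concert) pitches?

Written C4 on the Bb clarinet sounds as Bb3, a major second lower; apply that shift to every note.
D5 -> C5
G4 -> F4
F4 -> Eb4
A4 -> G4

C5 F4 Eb4 G4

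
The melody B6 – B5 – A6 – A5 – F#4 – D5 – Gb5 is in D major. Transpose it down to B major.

From D down to B is a minor third; apply that to each pitch.
B6 becomes G#6
B5 becomes G#5
A6 becomes F#6
A5 becomes F#5
F#4 becomes D#4
D5 becomes B4
Gb5 becomes Eb5

G#6 G#5 F#6 F#5 D#4 B4 Eb5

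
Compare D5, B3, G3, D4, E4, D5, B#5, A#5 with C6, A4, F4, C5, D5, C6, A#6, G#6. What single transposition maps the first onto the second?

Take the first pair: D5 → C6. D to C spans 7 letter names, so the interval is some kind of seventh.
D5 to C6 is 10 semitones, which makes it a minor seventh; the second version is higher, so the direction is up.
Checking another pair — A#5 → G#6 — gives the same interval.

up a minor seventh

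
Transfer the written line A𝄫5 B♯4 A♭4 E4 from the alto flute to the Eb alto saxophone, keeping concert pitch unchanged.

First find concert pitch: the alto flute sounds a perfect fourth below written, so A𝄫5 B♯4 A♭4 E4 sounds Ebb5 F##4 Eb4 B3.
Then write for Eb alto saxophone: it sounds a major sixth below written, so the part must be a major sixth above concert.
Ebb5 → Cb6
F##4 → D##5
Eb4 → C5
B3 → G#4

Cb6 D##5 C5 G#4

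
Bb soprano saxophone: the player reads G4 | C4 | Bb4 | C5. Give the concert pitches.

The Bb soprano saxophone sounds a major second below written, so transpose each written note down a major second.
G4 to F4
C4 to Bb3
Bb4 to Ab4
C5 to Bb4

F4 Bb3 Ab4 Bb4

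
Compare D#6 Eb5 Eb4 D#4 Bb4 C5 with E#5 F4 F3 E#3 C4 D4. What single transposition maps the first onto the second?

Take the first pair: D#6 → E#5. D to E spans 7 letter names, so the interval is some kind of seventh.
E#5 to D#6 is 10 semitones, which makes it a minor seventh; the second version is lower, so the direction is down.
Checking another pair — C5 → D4 — gives the same interval.

down a minor seventh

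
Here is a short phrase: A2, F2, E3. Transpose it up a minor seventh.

G3 Eb3 D4

A2: a seventh up reaches G, and 10 semitones makes it G3.
F2: a seventh up reaches E, and 10 semitones makes it Eb3.
E3 up a minor seventh is D4.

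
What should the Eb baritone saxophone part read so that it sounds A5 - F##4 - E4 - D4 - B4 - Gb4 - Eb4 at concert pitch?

F#7 D##6 C#6 B5 G#6 Eb6 C6

The Eb baritone saxophone sounds a major thirteenth below written, so the written part must be a major thirteenth above concert — transpose each note up.
A5 -> F#7
F##4 -> D##6
E4 -> C#6
D4 -> B5
B4 -> G#6
Gb4 -> Eb6
Eb4 -> C6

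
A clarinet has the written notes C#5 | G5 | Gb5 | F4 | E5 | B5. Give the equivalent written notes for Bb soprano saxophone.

B#4 F#5 F5 E4 D#5 A#5

First find concert pitch: the A clarinet sounds a minor third below written, so C#5 G5 Gb5 F4 E5 B5 sounds A#4 E5 Eb5 D4 C#5 G#5.
Then write for Bb soprano saxophone: it sounds a major second below written, so the part must be a major second above concert.
A#4 → B#4
E5 → F#5
Eb5 → F5
D4 → E4
C#5 → D#5
G#5 → A#5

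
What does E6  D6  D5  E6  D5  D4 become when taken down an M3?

A major third down from E6 gives C6.
A major third down from D6 gives Bb5.
A major third down from D5 gives Bb4.
A major third down from E6 gives C6.
A major third down from D5 gives Bb4.
D4: a third down reaches B, and 4 semitones makes it Bb3.

C6 Bb5 Bb4 C6 Bb4 Bb3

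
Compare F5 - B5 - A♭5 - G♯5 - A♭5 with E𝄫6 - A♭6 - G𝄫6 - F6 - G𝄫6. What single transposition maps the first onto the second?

From F5 to Ebb6 is 7 letter names — a seventh of some quality.
F5 to Ebb6 is 9 semitones, which makes it a diminished seventh; the second version is higher, so the direction is up.
Checking another pair — Ab5 → Gbb6 — gives the same interval.

up a diminished seventh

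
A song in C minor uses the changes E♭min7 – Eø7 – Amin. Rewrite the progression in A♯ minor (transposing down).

C minor down to A♯ minor is a diminished third; each chord root moves by that interval while the quality stays the same.
E♭min7: root E♭ down a diminished third → C#, giving C#min7.
Eø7: root E down a diminished third → C##, giving C##ø7.
Amin: root A down a diminished third → F##, giving F##min.

C#min7 C##ø7 F##min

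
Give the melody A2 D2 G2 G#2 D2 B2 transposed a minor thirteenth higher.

A2: a thirteenth up reaches F, and 20 semitones makes it F4.
A minor thirteenth up from D2 gives Bb3.
G2 up a minor thirteenth is Eb4.
G#2 up a minor thirteenth is E4.
D2: a thirteenth up reaches B, and 20 semitones makes it Bb3.
A minor thirteenth up from B2 gives G4.

F4 Bb3 Eb4 E4 Bb3 G4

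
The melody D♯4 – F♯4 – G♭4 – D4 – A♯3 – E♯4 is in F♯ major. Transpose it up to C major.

A4 C5 Dbb5 Ab4 E4 B4

From F♯ up to C is a diminished fifth; apply that to each pitch.
D#4 gives A4
F#4 gives C5
Gb4 gives Dbb5
D4 gives Ab4
A#3 gives E4
E#4 gives B4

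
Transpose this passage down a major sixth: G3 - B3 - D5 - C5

Bb2 D3 F4 Eb4

G3 to Bb2
B3 to D3
D5 to F4
C5 to Eb4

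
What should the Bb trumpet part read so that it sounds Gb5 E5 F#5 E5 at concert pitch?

Ab5 F#5 G#5 F#5

The Bb trumpet sounds a major second below written, so the written part must be a major second above concert — transpose each note up.
Gb5 → Ab5
E5 → F#5
F#5 → G#5
E5 → F#5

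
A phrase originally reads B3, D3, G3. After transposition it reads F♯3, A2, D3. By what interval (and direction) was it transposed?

From B3 to F#3 is 4 letter names — a fourth of some quality.
F#3 to B3 is 5 semitones, which makes it a perfect fourth; the second version is lower, so the direction is down.
Checking another pair — G3 → D3 — gives the same interval.

down a perfect fourth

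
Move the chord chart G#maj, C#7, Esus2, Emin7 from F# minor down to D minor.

Emaj A7 Csus2 Cmin7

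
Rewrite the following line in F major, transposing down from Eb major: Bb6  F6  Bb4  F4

From Eb down to F is a minor seventh; apply that to each pitch.
Bb6 -> C6
F6 -> G5
Bb4 -> C4
F4 -> G3

C6 G5 C4 G3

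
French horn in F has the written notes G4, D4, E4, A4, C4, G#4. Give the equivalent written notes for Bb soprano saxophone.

D4 A3 B3 E4 G3 D#4

First find concert pitch: the French horn in F sounds a perfect fifth below written, so G4 D4 E4 A4 C4 G#4 sounds C4 G3 A3 D4 F3 C#4.
Then write for Bb soprano saxophone: it sounds a major second below written, so the part must be a major second above concert.
C4 → D4
G3 → A3
A3 → B3
D4 → E4
F3 → G3
C#4 → D#4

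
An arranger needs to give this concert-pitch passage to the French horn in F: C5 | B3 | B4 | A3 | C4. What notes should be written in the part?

G5 F#4 F#5 E4 G4

Written C4 sounds as F3 on the French horn in F, so concert pitches are written a perfect fifth up.
C5 → G5
B3 → F#4
B4 → F#5
A3 → E4
C4 → G4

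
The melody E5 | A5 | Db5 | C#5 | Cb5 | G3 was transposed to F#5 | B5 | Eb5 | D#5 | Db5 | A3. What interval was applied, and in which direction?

up a major second

Take the first pair: E5 → F#5. E to F spans 2 letter names, so the interval is some kind of second.
E5 to F#5 is 2 semitones, which makes it a major second; the second version is higher, so the direction is up.
Checking another pair — G3 → A3 — gives the same interval.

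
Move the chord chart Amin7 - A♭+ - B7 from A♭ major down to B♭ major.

Bmin7 Bb+ C#7

A♭ major down to B♭ major is a minor seventh; each chord root moves by that interval while the quality stays the same.
Amin7: root A down a minor seventh → B, giving Bmin7.
A♭+: root A♭ down a minor seventh → Bb, giving Bb+.
B7: root B down a minor seventh → C#, giving C#7.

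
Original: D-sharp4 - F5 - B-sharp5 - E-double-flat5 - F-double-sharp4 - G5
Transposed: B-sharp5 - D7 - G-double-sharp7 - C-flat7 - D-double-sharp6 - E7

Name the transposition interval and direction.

From D#4 to B#5 is 13 letter names — a thirteenth of some quality.
D#4 to B#5 is 21 semitones, which makes it a major thirteenth; the second version is higher, so the direction is up.
Checking another pair — G5 → E7 — gives the same interval.

up a major thirteenth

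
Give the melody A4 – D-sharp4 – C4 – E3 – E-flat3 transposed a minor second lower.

A4 gives G#4
D#4 gives C##4
C4 gives B3
E3 gives D#3
Eb3 gives D3

G#4 C##4 B3 D#3 D3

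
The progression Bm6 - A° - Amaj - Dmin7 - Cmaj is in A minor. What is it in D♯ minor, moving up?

E#m6 D#° D#maj G#min7 F#maj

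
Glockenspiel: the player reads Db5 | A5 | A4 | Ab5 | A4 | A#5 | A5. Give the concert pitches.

The glockenspiel sounds a perfect fifteenth above written, so transpose each written note up a perfect fifteenth.
Db5 to Db7
A5 to A7
A4 to A6
Ab5 to Ab7
A4 to A6
A#5 to A#7
A5 to A7

Db7 A7 A6 Ab7 A6 A#7 A7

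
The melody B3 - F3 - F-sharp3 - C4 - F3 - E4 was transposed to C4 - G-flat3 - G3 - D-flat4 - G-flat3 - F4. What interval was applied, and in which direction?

Take the first pair: B3 → C4. B to C spans 2 letter names, so the interval is some kind of second.
B3 to C4 is 1 semitone, which makes it a minor second; the second version is higher, so the direction is up.
Checking another pair — E4 → F4 — gives the same interval.

up a minor second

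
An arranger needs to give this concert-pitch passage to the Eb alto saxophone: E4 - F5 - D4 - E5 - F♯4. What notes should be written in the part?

C#5 D6 B4 C#6 D#5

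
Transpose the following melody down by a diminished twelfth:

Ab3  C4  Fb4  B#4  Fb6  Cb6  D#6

D2 F#2 Bb2 E##3 Bb4 F4 G##4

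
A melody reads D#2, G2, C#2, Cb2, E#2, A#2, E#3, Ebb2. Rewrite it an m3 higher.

D#2 up a minor third is F#2.
A minor third up from G2 gives Bb2.
A minor third up from C#2 gives E2.
A minor third up from Cb2 gives Ebb2.
E#2: a third up reaches G, and 3 semitones makes it G#2.
A minor third up from A#2 gives C#3.
A minor third up from E#3 gives G#3.
Ebb2: a third up reaches G, and 3 semitones makes it Gbb2.

F#2 Bb2 E2 Ebb2 G#2 C#3 G#3 Gbb2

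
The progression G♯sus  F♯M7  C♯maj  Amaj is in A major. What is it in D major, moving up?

C#sus BM7 F#maj Dmaj

A major up to D major is a perfect fourth; each chord root moves by that interval while the quality stays the same.
G♯sus: root G♯ up a perfect fourth → C#, giving C#sus.
F♯M7: root F♯ up a perfect fourth → B, giving BM7.
C♯maj: root C♯ up a perfect fourth → F#, giving F#maj.
Amaj: root A up a perfect fourth → D, giving Dmaj.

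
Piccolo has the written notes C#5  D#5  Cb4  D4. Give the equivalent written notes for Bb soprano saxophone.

D#6 E#6 Db5 E5

First find concert pitch: the piccolo sounds a perfect octave above written, so C#5 D#5 Cb4 D4 sounds C#6 D#6 Cb5 D5.
Then write for Bb soprano saxophone: it sounds a major second below written, so the part must be a major second above concert.
C#6 → D#6
D#6 → E#6
Cb5 → Db5
D5 → E5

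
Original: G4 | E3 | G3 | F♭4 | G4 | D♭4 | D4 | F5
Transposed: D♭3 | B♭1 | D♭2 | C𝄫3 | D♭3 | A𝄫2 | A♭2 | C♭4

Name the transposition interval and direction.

From G4 to Db3 is 11 letter names — an eleventh of some quality.
Db3 to G4 is 18 semitones, which makes it an augmented eleventh; the second version is lower, so the direction is down.
Checking another pair — F5 → Cb4 — gives the same interval.

down an augmented eleventh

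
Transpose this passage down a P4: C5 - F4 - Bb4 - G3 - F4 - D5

G4 C4 F4 D3 C4 A4

C5 gives G4
F4 gives C4
Bb4 gives F4
G3 gives D3
F4 gives C4
D5 gives A4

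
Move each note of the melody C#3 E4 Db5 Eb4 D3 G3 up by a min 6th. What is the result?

A3 C5 Bbb5 Cb5 Bb3 Eb4

C#3: a sixth up reaches A, and 8 semitones makes it A3.
E4 up a minor sixth is C5.
A minor sixth up from Db5 gives Bbb5.
Eb4: a sixth up reaches C, and 8 semitones makes it Cb5.
D3 up a minor sixth is Bb3.
A minor sixth up from G3 gives Eb4.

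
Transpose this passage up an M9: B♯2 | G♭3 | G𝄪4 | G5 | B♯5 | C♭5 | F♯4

C##4 Ab4 A##5 A6 C##7 Db6 G#5

B#2 up a major ninth is C##4.
Gb3: a ninth up reaches A, and 14 semitones makes it Ab4.
G##4: a ninth up reaches A, and 14 semitones makes it A##5.
G5: a ninth up reaches A, and 14 semitones makes it A6.
B#5 up a major ninth is C##7.
A major ninth up from Cb5 gives Db6.
A major ninth up from F#4 gives G#5.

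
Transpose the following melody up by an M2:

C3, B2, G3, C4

A major second up from C3 gives D3.
B2 up a major second is C#3.
G3 up a major second is A3.
A major second up from C4 gives D4.

D3 C#3 A3 D4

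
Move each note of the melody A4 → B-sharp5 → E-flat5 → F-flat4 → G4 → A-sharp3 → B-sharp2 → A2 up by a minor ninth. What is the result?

Bb5 C#7 Fb6 Gbb5 Ab5 B4 C#4 Bb3

A minor ninth up from A4 gives Bb5.
B#5 up a minor ninth is C#7.
A minor ninth up from Eb5 gives Fb6.
Fb4 up a minor ninth is Gbb5.
G4: a ninth up reaches A, and 13 semitones makes it Ab5.
A#3: a ninth up reaches B, and 13 semitones makes it B4.
A minor ninth up from B#2 gives C#4.
A2 up a minor ninth is Bb3.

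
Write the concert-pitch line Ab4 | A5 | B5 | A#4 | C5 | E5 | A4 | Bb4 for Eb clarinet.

F4 F#5 G#5 F##4 A4 C#5 F#4 G4

The Eb clarinet sounds a minor third above written, so the written part must be a minor third below concert — transpose each note down.
Ab4 → F4
A5 → F#5
B5 → G#5
A#4 → F##4
C5 → A4
E5 → C#5
A4 → F#4
Bb4 → G4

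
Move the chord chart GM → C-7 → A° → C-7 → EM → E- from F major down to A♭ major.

BbM Eb-7 C° Eb-7 GM G-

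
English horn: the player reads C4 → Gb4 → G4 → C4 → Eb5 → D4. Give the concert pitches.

The English horn sounds a perfect fifth below written, so transpose each written note down a perfect fifth.
C4 -> F3
Gb4 -> Cb4
G4 -> C4
C4 -> F3
Eb5 -> Ab4
D4 -> G3

F3 Cb4 C4 F3 Ab4 G3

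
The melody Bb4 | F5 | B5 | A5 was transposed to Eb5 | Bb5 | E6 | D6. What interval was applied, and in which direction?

up a perfect fourth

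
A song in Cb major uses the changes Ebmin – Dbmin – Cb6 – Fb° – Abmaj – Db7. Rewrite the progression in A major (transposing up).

Cb major up to A major is an augmented sixth; each chord root moves by that interval while the quality stays the same.
Ebmin: root Eb up an augmented sixth → C#, giving C#min.
Dbmin: root Db up an augmented sixth → B, giving Bmin.
Cb6: root Cb up an augmented sixth → A, giving A6.
Fb°: root Fb up an augmented sixth → D, giving D°.
Abmaj: root Ab up an augmented sixth → F#, giving F#maj.
Db7: root Db up an augmented sixth → B, giving B7.

C#min Bmin A6 D° F#maj B7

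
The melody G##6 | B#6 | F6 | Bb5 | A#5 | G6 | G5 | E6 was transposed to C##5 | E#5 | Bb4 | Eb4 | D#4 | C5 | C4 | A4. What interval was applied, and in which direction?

down a perfect twelfth

From G##6 to C##5 is 12 letter names — a twelfth of some quality.
C##5 to G##6 is 19 semitones, which makes it a perfect twelfth; the second version is lower, so the direction is down.
Checking another pair — E6 → A4 — gives the same interval.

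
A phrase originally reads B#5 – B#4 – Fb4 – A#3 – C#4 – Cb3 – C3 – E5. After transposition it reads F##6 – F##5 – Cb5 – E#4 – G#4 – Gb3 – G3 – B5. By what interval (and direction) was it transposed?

up a perfect fifth

Take the first pair: B#5 → F##6. B to F spans 5 letter names, so the interval is some kind of fifth.
B#5 to F##6 is 7 semitones, which makes it a perfect fifth; the second version is higher, so the direction is up.
Checking another pair — E5 → B5 — gives the same interval.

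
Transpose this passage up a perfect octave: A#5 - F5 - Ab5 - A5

A#6 F6 Ab6 A6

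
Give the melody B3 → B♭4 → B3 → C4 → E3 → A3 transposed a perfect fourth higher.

B3 becomes E4
Bb4 becomes Eb5
B3 becomes E4
C4 becomes F4
E3 becomes A3
A3 becomes D4

E4 Eb5 E4 F4 A3 D4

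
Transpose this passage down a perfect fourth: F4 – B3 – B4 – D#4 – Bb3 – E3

C4 F#3 F#4 A#3 F3 B2

F4 becomes C4
B3 becomes F#3
B4 becomes F#4
D#4 becomes A#3
Bb3 becomes F3
E3 becomes B2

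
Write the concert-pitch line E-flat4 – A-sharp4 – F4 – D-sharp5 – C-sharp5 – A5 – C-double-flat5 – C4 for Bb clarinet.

The Bb clarinet sounds a major second below written, so the written part must be a major second above concert — transpose each note up.
Eb4 becomes F4
A#4 becomes B#4
F4 becomes G4
D#5 becomes E#5
C#5 becomes D#5
A5 becomes B5
Cbb5 becomes Dbb5
C4 becomes D4

F4 B#4 G4 E#5 D#5 B5 Dbb5 D4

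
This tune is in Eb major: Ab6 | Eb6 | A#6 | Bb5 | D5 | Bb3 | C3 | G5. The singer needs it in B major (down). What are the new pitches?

E6 B5 E##6 F#5 A#4 F#3 G#2 D#5

Eb major to B major down is a diminished fourth, so every note moves down by that interval.
Ab6 gives E6
Eb6 gives B5
A#6 gives E##6
Bb5 gives F#5
D5 gives A#4
Bb3 gives F#3
C3 gives G#2
G5 gives D#5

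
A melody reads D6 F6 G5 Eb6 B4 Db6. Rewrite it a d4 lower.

A#5 C#6 D#5 B5 F##4 A5

D6: a fourth down reaches A, and 4 semitones makes it A#5.
A diminished fourth down from F6 gives C#6.
G5: a fourth down reaches D, and 4 semitones makes it D#5.
A diminished fourth down from Eb6 gives B5.
B4: a fourth down reaches F, and 4 semitones makes it F##4.
A diminished fourth down from Db6 gives A5.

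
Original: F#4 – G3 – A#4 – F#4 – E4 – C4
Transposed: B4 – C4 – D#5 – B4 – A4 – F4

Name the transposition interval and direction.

up a perfect fourth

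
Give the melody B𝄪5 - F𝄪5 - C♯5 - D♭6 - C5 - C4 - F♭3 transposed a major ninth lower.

B##5 gives A##4
F##5 gives E#4
C#5 gives B3
Db6 gives Cb5
C5 gives Bb3
C4 gives Bb2
Fb3 gives Ebb2

A##4 E#4 B3 Cb5 Bb3 Bb2 Ebb2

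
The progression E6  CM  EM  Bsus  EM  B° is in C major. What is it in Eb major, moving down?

G6 EbM GM Dsus GM D°

C major down to Eb major is a major sixth; each chord root moves by that interval while the quality stays the same.
E6: root E down a major sixth → G, giving G6.
CM: root C down a major sixth → Eb, giving EbM.
EM: root E down a major sixth → G, giving GM.
Bsus: root B down a major sixth → D, giving Dsus.
EM: root E down a major sixth → G, giving GM.
B°: root B down a major sixth → D, giving D°.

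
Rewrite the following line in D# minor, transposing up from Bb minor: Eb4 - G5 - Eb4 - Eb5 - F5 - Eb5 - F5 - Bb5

G#4 B#5 G#4 G#5 A#5 G#5 A#5 D#6

Bb minor to D# minor up is an augmented third, so every note moves up by that interval.
Eb4 -> G#4
G5 -> B#5
Eb4 -> G#4
Eb5 -> G#5
F5 -> A#5
Eb5 -> G#5
F5 -> A#5
Bb5 -> D#6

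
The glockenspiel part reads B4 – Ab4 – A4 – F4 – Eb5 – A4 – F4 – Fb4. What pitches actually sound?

B6 Ab6 A6 F6 Eb7 A6 F6 Fb6

The glockenspiel sounds a perfect fifteenth above written, so transpose each written note up a perfect fifteenth.
B4 -> B6
Ab4 -> Ab6
A4 -> A6
F4 -> F6
Eb5 -> Eb7
A4 -> A6
F4 -> F6
Fb4 -> Fb6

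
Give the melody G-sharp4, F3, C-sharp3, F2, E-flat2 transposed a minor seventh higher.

F#5 Eb4 B3 Eb3 Db3

A minor seventh up from G#4 gives F#5.
F3: a seventh up reaches E, and 10 semitones makes it Eb4.
A minor seventh up from C#3 gives B3.
F2: a seventh up reaches E, and 10 semitones makes it Eb3.
A minor seventh up from Eb2 gives Db3.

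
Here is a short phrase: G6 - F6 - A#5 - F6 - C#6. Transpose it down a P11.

D5 C5 E#4 C5 G#4

G6 gives D5
F6 gives C5
A#5 gives E#4
F6 gives C5
C#6 gives G#4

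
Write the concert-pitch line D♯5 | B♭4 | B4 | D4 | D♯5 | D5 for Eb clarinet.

B#4 G4 G#4 B3 B#4 B4

Written C4 sounds as Eb4 on the Eb clarinet, so concert pitches are written a minor third down.
D#5 becomes B#4
Bb4 becomes G4
B4 becomes G#4
D4 becomes B3
D#5 becomes B#4
D5 becomes B4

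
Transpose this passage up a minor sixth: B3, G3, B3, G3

B3 becomes G4
G3 becomes Eb4
B3 becomes G4
G3 becomes Eb4

G4 Eb4 G4 Eb4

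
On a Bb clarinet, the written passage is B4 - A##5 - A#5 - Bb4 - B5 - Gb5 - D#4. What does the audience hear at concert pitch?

A4 G##5 G#5 Ab4 A5 Fb5 C#4

The Bb clarinet sounds a major second below written, so transpose each written note down a major second.
B4 becomes A4
A##5 becomes G##5
A#5 becomes G#5
Bb4 becomes Ab4
B5 becomes A5
Gb5 becomes Fb5
D#4 becomes C#4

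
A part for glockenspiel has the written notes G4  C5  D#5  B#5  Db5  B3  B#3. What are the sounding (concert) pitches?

G6 C7 D#7 B#7 Db7 B5 B#5

Written C4 on the glockenspiel sounds as C6, a perfect fifteenth higher; apply that shift to every note.
G4 becomes G6
C5 becomes C7
D#5 becomes D#7
B#5 becomes B#7
Db5 becomes Db7
B3 becomes B5
B#3 becomes B#5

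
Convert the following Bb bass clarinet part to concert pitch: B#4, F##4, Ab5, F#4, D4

Written C4 on the Bb bass clarinet sounds as Bb2, a major ninth lower; apply that shift to every note.
B#4 becomes A#3
F##4 becomes E#3
Ab5 becomes Gb4
F#4 becomes E3
D4 becomes C3

A#3 E#3 Gb4 E3 C3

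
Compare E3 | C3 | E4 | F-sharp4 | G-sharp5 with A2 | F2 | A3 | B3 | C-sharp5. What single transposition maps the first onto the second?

From E3 to A2 is 5 letter names — a fifth of some quality.
A2 to E3 is 7 semitones, which makes it a perfect fifth; the second version is lower, so the direction is down.
Checking another pair — G#5 → C#5 — gives the same interval.

down a perfect fifth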